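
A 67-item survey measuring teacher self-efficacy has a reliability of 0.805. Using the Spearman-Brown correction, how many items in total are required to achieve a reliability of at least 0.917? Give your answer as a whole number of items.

Rearranging the Spearman-Brown formula for n,
n = r_target (1 − r_old) / [ r_old (1 − r_target) ]
n = [0.917 × 0.195] / [0.805 × 0.083]
  = 0.178815 / 0.066815 = 2.6763
Items needed = n × 67 = 2.6763 × 67 ≈ 179.31 → round up to 180

180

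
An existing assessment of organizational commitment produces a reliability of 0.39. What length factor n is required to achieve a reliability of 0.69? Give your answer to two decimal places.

3.48

n = [0.69 × 0.61] / [0.39 × 0.31]
n = 0.4209 / 0.1209 ≈ 3.4814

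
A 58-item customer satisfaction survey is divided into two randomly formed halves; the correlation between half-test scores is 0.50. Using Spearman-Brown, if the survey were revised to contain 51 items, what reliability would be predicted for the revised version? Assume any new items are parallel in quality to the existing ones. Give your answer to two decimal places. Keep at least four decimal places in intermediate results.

0.64

Spearman-Brown correction (n = 2): r_full = 2·0.50/(1 + 0.50) = 0.6667
Then adjust to 51 items: n = 51/58 = 0.8793
r_new = n·r_full / (1 + (n − 1)·r_full) = 0.5862 / 0.9195 ≈ 0.6375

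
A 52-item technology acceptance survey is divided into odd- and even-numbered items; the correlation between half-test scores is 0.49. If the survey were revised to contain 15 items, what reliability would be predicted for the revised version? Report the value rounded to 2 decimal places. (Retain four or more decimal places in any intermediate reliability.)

Spearman-Brown correction (n = 2): r_full = 2·0.49/(1 + 0.49) = 0.6577
Then adjust to 15 items: n = 15/52 = 0.2885
r_new = n·r_full / (1 + (n − 1)·r_full) = 0.1897 / 0.5320 ≈ 0.3566

0.36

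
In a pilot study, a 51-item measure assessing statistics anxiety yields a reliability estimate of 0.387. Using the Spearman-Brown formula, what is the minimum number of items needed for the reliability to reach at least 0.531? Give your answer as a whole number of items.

Spearman-Brown solved for the length factor n:
n = r_target (1 − r_old) / [ r_old (1 − r_target) ]
n = [0.531 × 0.613] / [0.387 × 0.469]
n = 0.325503 / 0.181503 ≈ 1.7934
Items needed = n × 51 = 1.7934 × 51 ≈ 91.46 → round up to 92

92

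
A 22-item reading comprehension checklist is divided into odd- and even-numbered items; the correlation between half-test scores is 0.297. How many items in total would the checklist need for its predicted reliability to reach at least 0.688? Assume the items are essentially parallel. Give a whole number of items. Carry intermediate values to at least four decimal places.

Corrected full-test reliability: r_full = 2 × 0.297 / (1 + 0.297) ≈ 0.4580
Solve Spearman-Brown for n: n = 0.688(1 − 0.4580) / [0.4580(1 − 0.688)] = 2.6096
Required items = 2.6096 × 22 = 57.41, so 58 items.

58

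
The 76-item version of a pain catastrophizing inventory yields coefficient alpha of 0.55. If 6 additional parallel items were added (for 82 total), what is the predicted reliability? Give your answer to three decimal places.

0.569

n = 82/76 = 1.0789
r_new = 1.0789·0.55 / [1 + (1.0789 − 1)·0.55]
     = 0.5934 / 1.0434 = 0.5687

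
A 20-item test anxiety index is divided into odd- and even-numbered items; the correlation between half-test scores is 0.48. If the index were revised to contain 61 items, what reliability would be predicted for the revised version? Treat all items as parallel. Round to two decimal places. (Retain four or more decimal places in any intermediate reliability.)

0.85

Spearman-Brown correction (n = 2): r_full = 2·0.48/(1 + 0.48) = 0.6486
Then adjust to 61 items: n = 61/20 = 3.0500
r_new = n·r_full / (1 + (n − 1)·r_full) = 1.9782 / 2.3296 ≈ 0.8492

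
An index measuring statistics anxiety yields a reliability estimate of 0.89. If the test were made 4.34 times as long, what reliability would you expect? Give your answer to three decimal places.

0.972

By Spearman-Brown, r_new = n r / (1 + (n − 1) r).
r_new = (4.34 × 0.89) / (1 + (4.34 − 1) × 0.89)
r_new = 3.8626 / 3.9726 ≈ 0.9723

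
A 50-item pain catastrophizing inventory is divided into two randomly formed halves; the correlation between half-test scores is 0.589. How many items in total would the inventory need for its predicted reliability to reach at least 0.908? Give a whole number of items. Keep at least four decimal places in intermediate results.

r_full = 2(0.589)/(1 + 0.589) = 0.7413
n = r_tgt(1 − r_full) / [r_full(1 − r_tgt)] = 0.908 × 0.2587 / (0.7413 × 0.092) ≈ 3.4443
Required items = 3.4443 × 50 = 172.22, so 173 items.

173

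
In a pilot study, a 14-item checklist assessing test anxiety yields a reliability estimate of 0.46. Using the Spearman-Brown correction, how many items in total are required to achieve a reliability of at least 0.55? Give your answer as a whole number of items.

21

Invert Spearman-Brown to solve for n:
n = r_target (1 − r_old) / [ r_old (1 − r_target) ]
n = [0.55 × 0.54] / [0.46 × 0.45]
  = 0.2970 / 0.2070 = 1.4348
1.4348 × 14 = 20.09 → 21 items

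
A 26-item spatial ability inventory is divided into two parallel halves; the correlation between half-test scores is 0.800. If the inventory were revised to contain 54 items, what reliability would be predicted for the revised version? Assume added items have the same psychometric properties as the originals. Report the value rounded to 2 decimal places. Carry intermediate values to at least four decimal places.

0.94

Spearman-Brown correction (n = 2): r_full = 2·0.800/(1 + 0.800) = 0.8889
Length factor from 26 to 54 items: n = 54/26 = 2.0769
r_new = n·r_full / (1 + (n − 1)·r_full) = 1.8462 / 1.9573 ≈ 0.9432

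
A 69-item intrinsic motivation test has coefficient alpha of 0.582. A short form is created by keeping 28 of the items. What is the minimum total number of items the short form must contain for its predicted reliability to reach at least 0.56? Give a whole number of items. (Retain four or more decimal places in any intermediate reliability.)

Short-form reliability: n = 28/69 = 0.4058; r_28 = n·r/(1+(n−1)r) ≈ 0.3610
Then solve for n' with r_old = 0.3610, r_target = 0.56: n' = 0.56(1 − 0.3610)/[0.3610(1 − 0.56)] = 2.2528
Total items = 2.2528 × 28 = 63.08, rounded up to 64.

64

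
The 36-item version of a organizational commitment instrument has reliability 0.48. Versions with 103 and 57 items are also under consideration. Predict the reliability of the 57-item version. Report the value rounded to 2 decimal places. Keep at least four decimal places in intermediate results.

0.59

The 103-item form is not needed; work directly from the 36-item form with n = 57/36 = 1.5833.
r_{57} = n·r / (1 + (n − 1)·r) = 0.7600 / 1.2800 ≈ 0.5938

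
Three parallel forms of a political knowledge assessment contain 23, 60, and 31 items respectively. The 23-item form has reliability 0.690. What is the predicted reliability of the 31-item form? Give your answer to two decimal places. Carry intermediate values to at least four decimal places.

0.75

Only the ratio of lengths matters: n = 31/23 = 1.3478
r_{31} = n·r / (1 + (n − 1)·r) = 0.9300 / 1.2400 ≈ 0.7500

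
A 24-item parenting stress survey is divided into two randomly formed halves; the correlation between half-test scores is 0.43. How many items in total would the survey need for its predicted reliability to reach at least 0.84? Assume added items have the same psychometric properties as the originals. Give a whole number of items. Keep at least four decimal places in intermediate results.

84

r_full = 2(0.43)/(1 + 0.43) = 0.6014
Solve Spearman-Brown for n: n = 0.84(1 − 0.6014) / [0.6014(1 − 0.84)] = 3.4796
Items = 3.4796 × 24 ≈ 83.51 → 84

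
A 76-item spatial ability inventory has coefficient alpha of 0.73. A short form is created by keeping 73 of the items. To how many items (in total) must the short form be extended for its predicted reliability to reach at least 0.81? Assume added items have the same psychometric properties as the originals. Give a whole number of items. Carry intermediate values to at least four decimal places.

First, r for the 73-item form: n = 73/76 = 0.9605, so r_73 = 0.9605·0.73/(1 + (0.9605 − 1)·0.73) = 0.7220
Then solve for n' with r_old = 0.7220, r_target = 0.81: n' = 0.81(1 − 0.7220)/[0.7220(1 − 0.81)] = 1.6415
Total items = 1.6415 × 73 = 119.83, rounded up to 120.

120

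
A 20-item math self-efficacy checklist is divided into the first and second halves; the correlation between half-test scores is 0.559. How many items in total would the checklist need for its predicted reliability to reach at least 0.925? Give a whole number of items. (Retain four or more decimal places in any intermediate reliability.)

Corrected full-test reliability: r_full = 2 × 0.559 / (1 + 0.559) ≈ 0.7171
Solve Spearman-Brown for n: n = 0.925(1 − 0.7171) / [0.7171(1 − 0.925)] = 4.8656
Items = 4.8656 × 20 ≈ 97.31 → 98

98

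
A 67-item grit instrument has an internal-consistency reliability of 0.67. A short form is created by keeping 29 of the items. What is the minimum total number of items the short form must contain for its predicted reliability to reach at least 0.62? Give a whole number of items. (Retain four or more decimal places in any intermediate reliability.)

First, r for the 29-item form: n = 29/67 = 0.4328, so r_29 = 0.4328·0.67/(1 + (0.4328 − 1)·0.67) = 0.4677
Then solve for n' with r_old = 0.4677, r_target = 0.62: n' = 0.62(1 − 0.4677)/[0.4677(1 − 0.62)] = 1.8569
Total items = 1.8569 × 29 = 53.85, rounded up to 54.

54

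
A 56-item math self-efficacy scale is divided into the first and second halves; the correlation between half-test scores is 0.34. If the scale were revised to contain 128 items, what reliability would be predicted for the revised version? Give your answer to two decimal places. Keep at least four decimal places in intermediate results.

0.70

Full-test reliability from the split-half r: r_full = 2(0.34)/(1 + 0.34) = 0.5075
Then adjust to 128 items: n = 128/56 = 2.2857
r_new = n·r_full / (1 + (n − 1)·r_full) = 1.1600 / 1.6525 ≈ 0.7020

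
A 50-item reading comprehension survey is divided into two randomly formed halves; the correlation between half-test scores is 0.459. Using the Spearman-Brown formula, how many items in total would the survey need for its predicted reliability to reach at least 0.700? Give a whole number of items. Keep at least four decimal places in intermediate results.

Corrected full-test reliability: r_full = 2 × 0.459 / (1 + 0.459) ≈ 0.6292
Solve Spearman-Brown for n: n = 0.700(1 − 0.6292) / [0.6292(1 − 0.700)] = 1.3751
Required items = 1.3751 × 50 = 68.75, so 69 items.

69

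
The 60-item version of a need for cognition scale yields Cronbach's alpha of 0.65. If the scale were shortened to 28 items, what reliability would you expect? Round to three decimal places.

0.464

The new length is 28/60 = 0.4667 times the old.
r_new = 0.4667·0.65 / [1 + (0.4667 − 1)·0.65]
     = 0.3034 / 0.6534 = 0.4643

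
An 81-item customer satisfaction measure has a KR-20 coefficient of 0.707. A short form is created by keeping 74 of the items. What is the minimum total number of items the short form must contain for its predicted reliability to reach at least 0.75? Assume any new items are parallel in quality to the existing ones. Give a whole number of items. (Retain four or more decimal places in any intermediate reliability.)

101

First, r for the 74-item form: n = 74/81 = 0.9136, so r_74 = 0.9136·0.707/(1 + (0.9136 − 1)·0.707) = 0.6879
Length factor from the short form to reach 0.75: n' = 0.75(1 − 0.6879) / [0.6879(1 − 0.75)] ≈ 1.3611
Total items = 1.3611 × 74 = 100.72, rounded up to 101.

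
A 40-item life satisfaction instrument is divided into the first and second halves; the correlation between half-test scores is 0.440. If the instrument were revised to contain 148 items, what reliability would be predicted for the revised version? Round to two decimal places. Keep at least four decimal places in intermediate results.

0.85

Spearman-Brown correction (n = 2): r_full = 2·0.440/(1 + 0.440) = 0.6111
Then adjust to 148 items: n = 148/40 = 3.7000
r_new = n·r_full / (1 + (n − 1)·r_full) = 2.2611 / 2.6500 ≈ 0.8532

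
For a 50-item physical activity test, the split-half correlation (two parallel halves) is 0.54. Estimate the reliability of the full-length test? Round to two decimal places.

The full test is twice the length of either half (n = 2).
r_full = 2(0.54) / (1 + 0.54)
       = 1.0800 / 1.5400 = 0.7013

0.70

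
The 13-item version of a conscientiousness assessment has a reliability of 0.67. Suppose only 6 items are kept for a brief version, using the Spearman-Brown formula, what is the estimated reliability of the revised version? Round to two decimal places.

n = 6/13 = 0.4615
r_new = 0.4615·0.67 / [1 + (0.4615 − 1)·0.67]
     = 0.3092 / 0.6392 = 0.4837

0.48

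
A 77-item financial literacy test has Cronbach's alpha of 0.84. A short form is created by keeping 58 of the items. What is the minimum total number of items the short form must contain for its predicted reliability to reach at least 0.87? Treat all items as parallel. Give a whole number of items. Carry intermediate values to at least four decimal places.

First, r for the 58-item form: n = 58/77 = 0.7532, so r_58 = 0.7532·0.84/(1 + (0.7532 − 1)·0.84) = 0.7982
Length factor from the short form to reach 0.87: n' = 0.87(1 − 0.7982) / [0.7982(1 − 0.87)] ≈ 1.6919
Total items = 1.6919 × 58 = 98.13, rounded up to 99.

99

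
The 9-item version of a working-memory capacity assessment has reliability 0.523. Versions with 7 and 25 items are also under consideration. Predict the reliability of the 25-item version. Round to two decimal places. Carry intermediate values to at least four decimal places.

The 7-item form is not needed; work directly from the 9-item form with n = 25/9 = 2.7778.
r_{25} = n·r / (1 + (n − 1)·r) = 1.4528 / 1.9298 ≈ 0.7528

0.75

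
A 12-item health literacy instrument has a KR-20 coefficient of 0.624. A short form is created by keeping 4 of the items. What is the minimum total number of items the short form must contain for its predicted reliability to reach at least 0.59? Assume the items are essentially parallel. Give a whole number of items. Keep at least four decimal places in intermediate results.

11

Short-form reliability: n = 4/12 = 0.3333; r_4 = n·r/(1+(n−1)r) ≈ 0.3561
Length factor from the short form to reach 0.59: n' = 0.59(1 − 0.3561) / [0.3561(1 − 0.59)] ≈ 2.6020
Total items = 2.6020 × 4 = 10.41, rounded up to 11.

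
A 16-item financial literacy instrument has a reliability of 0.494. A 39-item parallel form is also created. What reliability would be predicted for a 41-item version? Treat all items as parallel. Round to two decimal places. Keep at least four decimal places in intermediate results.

The 39-item form is not needed; work directly from the 16-item form with n = 41/16 = 2.5625.
r_{41} = n·r / (1 + (n − 1)·r) = 1.2659 / 1.7719 ≈ 0.7144

0.71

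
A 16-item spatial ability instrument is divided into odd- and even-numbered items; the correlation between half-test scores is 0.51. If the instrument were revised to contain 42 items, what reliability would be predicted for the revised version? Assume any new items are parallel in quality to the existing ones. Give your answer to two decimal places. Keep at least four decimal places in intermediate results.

0.85

Spearman-Brown correction (n = 2): r_full = 2·0.51/(1 + 0.51) = 0.6755
Length factor from 16 to 42 items: n = 42/16 = 2.6250
r_new = n·r_full / (1 + (n − 1)·r_full) = 1.7732 / 2.0977 ≈ 0.8453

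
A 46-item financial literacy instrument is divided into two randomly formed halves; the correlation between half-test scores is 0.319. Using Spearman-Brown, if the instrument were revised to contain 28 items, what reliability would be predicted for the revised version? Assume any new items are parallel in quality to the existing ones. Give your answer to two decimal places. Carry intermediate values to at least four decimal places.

Full-test reliability from the split-half r: r_full = 2(0.319)/(1 + 0.319) = 0.4837
Then adjust to 28 items: n = 28/46 = 0.6087
r_new = n·r_full / (1 + (n − 1)·r_full) = 0.2944 / 0.8107 ≈ 0.3631

0.36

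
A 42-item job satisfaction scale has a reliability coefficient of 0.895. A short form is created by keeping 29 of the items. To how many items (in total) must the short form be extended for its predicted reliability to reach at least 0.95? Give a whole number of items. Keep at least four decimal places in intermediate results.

First, r for the 29-item form: n = 29/42 = 0.6905, so r_29 = 0.6905·0.895/(1 + (0.6905 − 1)·0.895) = 0.8548
Then solve for n' with r_old = 0.8548, r_target = 0.95: n' = 0.95(1 − 0.8548)/[0.8548(1 − 0.95)] = 3.2274
Total items = 3.2274 × 29 = 93.59, rounded up to 94.

94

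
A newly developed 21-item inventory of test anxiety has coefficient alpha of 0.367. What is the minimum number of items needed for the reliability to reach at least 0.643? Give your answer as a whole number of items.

Rearranging the Spearman-Brown formula for n,
n = r_target (1 − r_old) / [ r_old (1 − r_target) ]
n = 0.643 × (1 − 0.367) / [ 0.367 × (1 − 0.643) ]
  = 0.407019 / 0.131019 = 3.1066
Items needed = n × 21 = 3.1066 × 21 ≈ 65.24 → round up to 66

66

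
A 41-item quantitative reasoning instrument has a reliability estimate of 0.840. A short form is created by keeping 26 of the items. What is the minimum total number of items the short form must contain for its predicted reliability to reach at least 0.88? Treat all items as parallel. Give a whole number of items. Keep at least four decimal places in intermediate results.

Short-form reliability: n = 26/41 = 0.6341; r_26 = n·r/(1+(n−1)r) ≈ 0.7690
Length factor from the short form to reach 0.88: n' = 0.88(1 − 0.7690) / [0.7690(1 − 0.88)] ≈ 2.2029
Total items = 2.2029 × 26 = 57.28, rounded up to 58.

58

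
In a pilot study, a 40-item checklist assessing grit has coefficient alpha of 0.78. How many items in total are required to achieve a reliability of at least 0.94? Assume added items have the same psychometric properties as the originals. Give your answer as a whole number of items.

Invert Spearman-Brown to solve for n:
n = r_target (1 − r_old) / [ r_old (1 − r_target) ]
n = 0.94(1 − 0.78) / [0.78(1 − 0.94)]
n = 0.2068 / 0.0468 ≈ 4.4188
Items needed = n × 40 = 4.4188 × 40 ≈ 176.75 → round up to 177

177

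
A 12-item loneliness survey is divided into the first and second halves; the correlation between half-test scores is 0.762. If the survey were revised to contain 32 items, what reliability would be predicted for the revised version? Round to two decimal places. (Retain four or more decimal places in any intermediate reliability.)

First correct the split-half correlation to full-test reliability: r_full = 2 × 0.762 / (1 + 0.762) ≈ 0.8649
Length factor from 12 to 32 items: n = 32/12 = 2.6667
r_new = n·r_full / (1 + (n − 1)·r_full) = 2.3064 / 2.4415 ≈ 0.9447

0.94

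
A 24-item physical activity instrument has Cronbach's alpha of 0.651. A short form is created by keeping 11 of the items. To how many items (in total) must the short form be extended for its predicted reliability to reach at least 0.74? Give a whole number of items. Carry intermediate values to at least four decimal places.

37

First, r for the 11-item form: n = 11/24 = 0.4583, so r_11 = 0.4583·0.651/(1 + (0.4583 − 1)·0.651) = 0.4609
Length factor from the short form to reach 0.74: n' = 0.74(1 − 0.4609) / [0.4609(1 − 0.74)] ≈ 3.3291
Total items = 3.3291 × 11 = 36.62, rounded up to 37.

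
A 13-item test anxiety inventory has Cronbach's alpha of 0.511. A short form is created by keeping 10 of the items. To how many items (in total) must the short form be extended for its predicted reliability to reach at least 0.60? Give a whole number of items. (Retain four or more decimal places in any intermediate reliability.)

First, r for the 10-item form: n = 10/13 = 0.7692, so r_10 = 0.7692·0.511/(1 + (0.7692 − 1)·0.511) = 0.4456
Then solve for n' with r_old = 0.4456, r_target = 0.60: n' = 0.60(1 − 0.4456)/[0.4456(1 − 0.60)] = 1.8662
Items = 1.8662 × 10 ≈ 18.66 → 19

19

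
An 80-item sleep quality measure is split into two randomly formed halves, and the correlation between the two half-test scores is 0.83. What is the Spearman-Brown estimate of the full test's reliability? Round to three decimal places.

Each half is half the length of the full test, so the full test is n = 2 times a half.
r_full = 2r_hh / (1 + r_hh) = 2 × 0.83 / (1 + 0.83)
       = 1.6600 / 1.8300 = 0.9071

0.907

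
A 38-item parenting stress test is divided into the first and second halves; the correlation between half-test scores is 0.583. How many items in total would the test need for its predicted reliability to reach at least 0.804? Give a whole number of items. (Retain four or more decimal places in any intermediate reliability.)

r_full = 2(0.583)/(1 + 0.583) = 0.7366
n = r_tgt(1 − r_full) / [r_full(1 − r_tgt)] = 0.804 × 0.2634 / (0.7366 × 0.196) ≈ 1.4668
Items = 1.4668 × 38 ≈ 55.74 → 56

56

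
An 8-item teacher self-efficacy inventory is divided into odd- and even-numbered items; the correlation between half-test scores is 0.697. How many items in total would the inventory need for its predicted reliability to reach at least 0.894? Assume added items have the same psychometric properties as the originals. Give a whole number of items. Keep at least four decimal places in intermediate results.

15

Corrected full-test reliability: r_full = 2 × 0.697 / (1 + 0.697) ≈ 0.8214
n = r_tgt(1 − r_full) / [r_full(1 − r_tgt)] = 0.894 × 0.1786 / (0.8214 × 0.106) ≈ 1.8338
Items = 1.8338 × 8 ≈ 14.67 → 15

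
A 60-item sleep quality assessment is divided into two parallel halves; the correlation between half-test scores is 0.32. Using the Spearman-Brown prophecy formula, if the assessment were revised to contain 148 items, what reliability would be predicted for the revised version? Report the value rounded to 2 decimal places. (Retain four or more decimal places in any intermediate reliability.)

0.70

Spearman-Brown correction (n = 2): r_full = 2·0.32/(1 + 0.32) = 0.4848
Then adjust to 148 items: n = 148/60 = 2.4667
r_new = n·r_full / (1 + (n − 1)·r_full) = 1.1959 / 1.7111 ≈ 0.6989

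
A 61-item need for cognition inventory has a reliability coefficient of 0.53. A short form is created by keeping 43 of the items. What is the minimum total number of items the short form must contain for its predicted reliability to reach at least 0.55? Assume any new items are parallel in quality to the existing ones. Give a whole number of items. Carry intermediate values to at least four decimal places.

First, r for the 43-item form: n = 43/61 = 0.7049, so r_43 = 0.7049·0.53/(1 + (0.7049 − 1)·0.53) = 0.4429
Length factor from the short form to reach 0.55: n' = 0.55(1 − 0.4429) / [0.4429(1 − 0.55)] ≈ 1.5374
Items = 1.5374 × 43 ≈ 66.11 → 67

67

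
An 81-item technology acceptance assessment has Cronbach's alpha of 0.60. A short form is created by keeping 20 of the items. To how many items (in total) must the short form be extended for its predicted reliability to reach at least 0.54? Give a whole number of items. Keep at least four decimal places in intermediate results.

Short-form reliability: n = 20/81 = 0.2469; r_20 = n·r/(1+(n−1)r) ≈ 0.2703
Length factor from the short form to reach 0.54: n' = 0.54(1 − 0.2703) / [0.2703(1 − 0.54)] ≈ 3.1691
Total items = 3.1691 × 20 = 63.38, rounded up to 64.

64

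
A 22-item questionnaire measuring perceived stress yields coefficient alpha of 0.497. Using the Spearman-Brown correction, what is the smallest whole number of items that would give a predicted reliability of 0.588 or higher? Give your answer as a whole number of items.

32

Invert Spearman-Brown to solve for n:
n = r_target (1 − r_old) / [ r_old (1 − r_target) ]
n = 0.588(1 − 0.497) / [0.497(1 − 0.588)]
  = 0.295764 / 0.204764 = 1.4444
1.4444 × 22 = 31.78 → 32 items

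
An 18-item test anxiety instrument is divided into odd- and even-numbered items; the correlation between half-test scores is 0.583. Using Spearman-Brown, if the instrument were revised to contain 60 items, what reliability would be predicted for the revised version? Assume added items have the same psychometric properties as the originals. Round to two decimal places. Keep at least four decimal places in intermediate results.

0.90

Spearman-Brown correction (n = 2): r_full = 2·0.583/(1 + 0.583) = 0.7366
Then adjust to 60 items: n = 60/18 = 3.3333
r_new = n·r_full / (1 + (n − 1)·r_full) = 2.4553 / 2.7187 ≈ 0.9031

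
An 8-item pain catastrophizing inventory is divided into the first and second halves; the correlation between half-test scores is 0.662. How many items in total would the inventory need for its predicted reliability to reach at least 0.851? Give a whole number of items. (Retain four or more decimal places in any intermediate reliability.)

12

r_full = 2(0.662)/(1 + 0.662) = 0.7966
n = r_tgt(1 − r_full) / [r_full(1 − r_tgt)] = 0.851 × 0.2034 / (0.7966 × 0.149) ≈ 1.4583
Required items = 1.4583 × 8 = 11.67, so 12 items.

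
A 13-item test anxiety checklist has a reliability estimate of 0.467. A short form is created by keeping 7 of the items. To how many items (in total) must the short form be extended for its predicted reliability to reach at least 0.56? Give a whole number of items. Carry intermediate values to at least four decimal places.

Short-form reliability: n = 7/13 = 0.5385; r_7 = n·r/(1+(n−1)r) ≈ 0.3206
Then solve for n' with r_old = 0.3206, r_target = 0.56: n' = 0.56(1 − 0.3206)/[0.3206(1 − 0.56)] = 2.6971
Items = 2.6971 × 7 ≈ 18.88 → 19

19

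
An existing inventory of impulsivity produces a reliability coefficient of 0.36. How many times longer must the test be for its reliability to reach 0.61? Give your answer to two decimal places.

2.78

Invert Spearman-Brown to solve for n:
n = r*(1 − r) / [ r (1 − r*) ]
n = [0.61 × 0.64] / [0.36 × 0.39]
n = 0.3904 / 0.1404 ≈ 2.7806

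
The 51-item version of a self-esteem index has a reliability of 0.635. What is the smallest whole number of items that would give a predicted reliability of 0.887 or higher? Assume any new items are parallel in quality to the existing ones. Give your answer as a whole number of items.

Rearranging the Spearman-Brown formula for n,
n = r_target (1 − r_old) / [ r_old (1 − r_target) ]
n = 0.887 × (1 − 0.635) / [ 0.635 × (1 − 0.887) ]
  = 0.323755 / 0.071755 = 4.5120
So the test needs 4.5120 × 51 ≈ 230.11 items; rounding up, 231.

231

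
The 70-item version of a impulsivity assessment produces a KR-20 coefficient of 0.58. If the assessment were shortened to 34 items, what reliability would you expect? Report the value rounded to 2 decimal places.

n = 34/70 = 0.4857
r_new = 0.4857·0.58 / [1 + (0.4857 − 1)·0.58]
r_new = 0.2817 / 0.7017 ≈ 0.4015

0.40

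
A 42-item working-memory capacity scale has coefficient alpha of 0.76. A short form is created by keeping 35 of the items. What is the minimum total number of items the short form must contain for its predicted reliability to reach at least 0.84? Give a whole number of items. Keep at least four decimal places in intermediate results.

70

Short-form reliability: n = 35/42 = 0.8333; r_35 = n·r/(1+(n−1)r) ≈ 0.7252
Then solve for n' with r_old = 0.7252, r_target = 0.84: n' = 0.84(1 − 0.7252)/[0.7252(1 − 0.84)] = 1.9894
Total items = 1.9894 × 35 = 69.63, rounded up to 70.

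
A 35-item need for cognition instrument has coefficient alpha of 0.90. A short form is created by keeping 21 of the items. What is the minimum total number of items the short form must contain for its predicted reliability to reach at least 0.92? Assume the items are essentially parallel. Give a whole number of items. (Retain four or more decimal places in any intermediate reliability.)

45

First, r for the 21-item form: n = 21/35 = 0.6000, so r_21 = 0.6000·0.90/(1 + (0.6000 − 1)·0.90) = 0.8438
Then solve for n' with r_old = 0.8438, r_target = 0.92: n' = 0.92(1 − 0.8438)/[0.8438(1 − 0.92)] = 2.1288
Items = 2.1288 × 21 ≈ 44.70 → 45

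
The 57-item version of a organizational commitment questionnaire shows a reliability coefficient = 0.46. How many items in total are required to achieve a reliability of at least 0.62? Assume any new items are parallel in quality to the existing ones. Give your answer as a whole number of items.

110

n = 0.62(1 − 0.46) / [0.46(1 − 0.62)]
  = 0.3348 / 0.1748 = 1.9153
Items needed = n × 57 = 1.9153 × 57 ≈ 109.17 → round up to 110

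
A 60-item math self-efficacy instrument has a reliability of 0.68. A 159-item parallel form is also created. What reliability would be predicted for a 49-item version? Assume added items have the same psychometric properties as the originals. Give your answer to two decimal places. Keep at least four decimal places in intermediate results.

The 159-item form is not needed; work directly from the 60-item form with n = 49/60 = 0.8167.
r_{49} = n·r / (1 + (n − 1)·r) = 0.5554 / 0.8754 ≈ 0.6345

0.63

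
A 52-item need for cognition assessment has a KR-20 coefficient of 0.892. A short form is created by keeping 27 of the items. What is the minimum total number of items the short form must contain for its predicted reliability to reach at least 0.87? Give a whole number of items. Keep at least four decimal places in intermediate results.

First, r for the 27-item form: n = 27/52 = 0.5192, so r_27 = 0.5192·0.892/(1 + (0.5192 − 1)·0.892) = 0.8109
Length factor from the short form to reach 0.87: n' = 0.87(1 − 0.8109) / [0.8109(1 − 0.87)] ≈ 1.5606
Items = 1.5606 × 27 ≈ 42.14 → 43

43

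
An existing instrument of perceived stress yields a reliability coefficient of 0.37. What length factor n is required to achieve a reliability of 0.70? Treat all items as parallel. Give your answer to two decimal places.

3.97

Invert Spearman-Brown to solve for n:
n = r*(1 − r) / [ r (1 − r*) ]
n = 0.70 × (1 − 0.37) / [ 0.37 × (1 − 0.70) ]
  = 0.4410 / 0.1110 = 3.9730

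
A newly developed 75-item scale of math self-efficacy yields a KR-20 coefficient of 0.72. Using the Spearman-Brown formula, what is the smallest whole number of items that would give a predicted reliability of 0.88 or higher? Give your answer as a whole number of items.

214

Rearranging the Spearman-Brown formula for n,
n = r*(1 − r) / [ r (1 − r*) ]
n = [0.88 × 0.28] / [0.72 × 0.12]
n = 0.2464 / 0.0864 ≈ 2.8519
So the test needs 2.8519 × 75 ≈ 213.89 items; rounding up, 214.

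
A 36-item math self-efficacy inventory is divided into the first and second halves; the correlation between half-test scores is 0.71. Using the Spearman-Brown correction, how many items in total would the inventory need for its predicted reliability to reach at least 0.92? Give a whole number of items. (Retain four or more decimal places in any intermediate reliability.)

85

r_full = 2(0.71)/(1 + 0.71) = 0.8304
n = r_tgt(1 − r_full) / [r_full(1 − r_tgt)] = 0.92 × 0.1696 / (0.8304 × 0.08) ≈ 2.3487
Required items = 2.3487 × 36 = 84.55, so 85 items.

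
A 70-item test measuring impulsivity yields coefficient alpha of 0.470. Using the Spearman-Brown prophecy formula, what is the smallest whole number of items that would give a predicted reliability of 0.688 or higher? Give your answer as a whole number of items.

Spearman-Brown solved for the length factor n:
n = r*(1 − r) / [ r (1 − r*) ]
n = 0.688 × (1 − 0.470) / [ 0.470 × (1 − 0.688) ]
  = 0.364640 / 0.146640 = 2.4866
So the test needs 2.4866 × 70 ≈ 174.06 items; rounding up, 175.

175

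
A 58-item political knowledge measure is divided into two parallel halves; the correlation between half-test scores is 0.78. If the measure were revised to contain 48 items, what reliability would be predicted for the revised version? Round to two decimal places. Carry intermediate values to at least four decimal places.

0.85

Spearman-Brown correction (n = 2): r_full = 2·0.78/(1 + 0.78) = 0.8764
Length factor from 58 to 48 items: n = 48/58 = 0.8276
r_new = n·r_full / (1 + (n − 1)·r_full) = 0.7253 / 0.8489 ≈ 0.8544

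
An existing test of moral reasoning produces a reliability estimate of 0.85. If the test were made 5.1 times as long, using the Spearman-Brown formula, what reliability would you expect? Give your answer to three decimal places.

Apply the Spearman-Brown prophecy formula, r' = nr / [1 + (n − 1)r]:
r_new = (5.1 × 0.85) / (1 + (5.1 − 1) × 0.85)
     = 4.3350 / 4.4850 = 0.9666

0.967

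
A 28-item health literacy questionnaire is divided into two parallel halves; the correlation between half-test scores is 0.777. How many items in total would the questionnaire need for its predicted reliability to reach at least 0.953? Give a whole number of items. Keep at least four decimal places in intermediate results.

r_full = 2(0.777)/(1 + 0.777) = 0.8745
Solve Spearman-Brown for n: n = 0.953(1 − 0.8745) / [0.8745(1 − 0.953)] = 2.9099
Items = 2.9099 × 28 ≈ 81.48 → 82

82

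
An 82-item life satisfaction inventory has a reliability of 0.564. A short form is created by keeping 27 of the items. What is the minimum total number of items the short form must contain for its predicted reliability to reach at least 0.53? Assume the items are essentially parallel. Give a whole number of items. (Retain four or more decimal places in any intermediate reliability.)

72

First, r for the 27-item form: n = 27/82 = 0.3293, so r_27 = 0.3293·0.564/(1 + (0.3293 − 1)·0.564) = 0.2987
Length factor from the short form to reach 0.53: n' = 0.53(1 − 0.2987) / [0.2987(1 − 0.53)] ≈ 2.6476
Items = 2.6476 × 27 ≈ 71.49 → 72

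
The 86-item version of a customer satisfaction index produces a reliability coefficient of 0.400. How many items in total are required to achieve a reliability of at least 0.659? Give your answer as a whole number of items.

250

n = [0.659 × 0.600] / [0.400 × 0.341]
  = 0.395400 / 0.136400 = 2.8988
Items needed = n × 86 = 2.8988 × 86 ≈ 249.30 → round up to 250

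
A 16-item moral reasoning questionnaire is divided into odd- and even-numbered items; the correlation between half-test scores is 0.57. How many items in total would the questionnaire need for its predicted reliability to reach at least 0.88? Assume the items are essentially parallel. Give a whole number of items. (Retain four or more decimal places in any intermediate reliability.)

45

Corrected full-test reliability: r_full = 2 × 0.57 / (1 + 0.57) ≈ 0.7261
n = r_tgt(1 − r_full) / [r_full(1 − r_tgt)] = 0.88 × 0.2739 / (0.7261 × 0.12) ≈ 2.7663
Items = 2.7663 × 16 ≈ 44.26 → 45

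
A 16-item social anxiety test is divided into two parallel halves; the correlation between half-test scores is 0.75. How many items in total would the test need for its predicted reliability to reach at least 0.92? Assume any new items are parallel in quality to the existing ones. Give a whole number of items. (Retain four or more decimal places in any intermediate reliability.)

Corrected full-test reliability: r_full = 2 × 0.75 / (1 + 0.75) ≈ 0.8571
Solve Spearman-Brown for n: n = 0.92(1 − 0.8571) / [0.8571(1 − 0.92)] = 1.9173
Required items = 1.9173 × 16 = 30.68, so 31 items.

31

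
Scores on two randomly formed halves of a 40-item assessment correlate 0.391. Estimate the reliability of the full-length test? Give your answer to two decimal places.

The full test is twice the length of either half (n = 2).
r_full = 2(0.391) / (1 + 0.391)
r_full = 0.7820 / 1.3910 ≈ 0.5622

0.56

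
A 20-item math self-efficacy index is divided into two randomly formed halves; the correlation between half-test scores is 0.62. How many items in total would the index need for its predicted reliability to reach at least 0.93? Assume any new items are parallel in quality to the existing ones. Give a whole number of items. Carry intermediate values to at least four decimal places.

82

Corrected full-test reliability: r_full = 2 × 0.62 / (1 + 0.62) ≈ 0.7654
Solve Spearman-Brown for n: n = 0.93(1 − 0.7654) / [0.7654(1 − 0.93)] = 4.0722
Required items = 4.0722 × 20 = 81.44, so 82 items.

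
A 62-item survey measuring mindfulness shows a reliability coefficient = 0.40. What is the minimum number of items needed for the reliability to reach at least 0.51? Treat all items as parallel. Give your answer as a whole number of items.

Spearman-Brown solved for the length factor n:
n = r*(1 − r) / [ r (1 − r*) ]
n = 0.51 × (1 − 0.40) / [ 0.40 × (1 − 0.51) ]
  = 0.3060 / 0.1960 = 1.5612
So the test needs 1.5612 × 62 ≈ 96.79 items; rounding up, 97.

97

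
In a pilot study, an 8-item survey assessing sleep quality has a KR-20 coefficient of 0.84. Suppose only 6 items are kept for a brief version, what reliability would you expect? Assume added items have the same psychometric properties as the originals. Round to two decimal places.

0.80

n = 6/8 = 0.75
Spearman-Brown: r_new = n·r / (1 + (n − 1)·r)
r_new = 0.75·0.84 / [1 + (0.75 − 1)·0.84]
r_new = 0.6300 / 0.7900 ≈ 0.7975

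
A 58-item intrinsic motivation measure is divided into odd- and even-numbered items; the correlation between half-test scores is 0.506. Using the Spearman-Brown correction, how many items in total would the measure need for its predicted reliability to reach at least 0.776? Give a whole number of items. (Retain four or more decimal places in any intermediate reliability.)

99

r_full = 2(0.506)/(1 + 0.506) = 0.6720
n = r_tgt(1 − r_full) / [r_full(1 − r_tgt)] = 0.776 × 0.3280 / (0.6720 × 0.224) ≈ 1.6909
Required items = 1.6909 × 58 = 98.07, so 99 items.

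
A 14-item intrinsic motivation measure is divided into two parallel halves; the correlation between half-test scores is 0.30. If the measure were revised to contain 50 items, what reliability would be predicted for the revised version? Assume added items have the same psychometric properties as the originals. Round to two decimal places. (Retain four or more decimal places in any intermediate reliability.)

0.75

Spearman-Brown correction (n = 2): r_full = 2·0.30/(1 + 0.30) = 0.4615
Then adjust to 50 items: n = 50/14 = 3.5714
r_new = n·r_full / (1 + (n − 1)·r_full) = 1.6482 / 2.1867 ≈ 0.7537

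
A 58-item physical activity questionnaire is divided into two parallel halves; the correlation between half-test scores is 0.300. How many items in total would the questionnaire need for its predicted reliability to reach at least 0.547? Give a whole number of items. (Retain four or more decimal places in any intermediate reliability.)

82

r_full = 2(0.300)/(1 + 0.300) = 0.4615
n = r_tgt(1 − r_full) / [r_full(1 − r_tgt)] = 0.547 × 0.5385 / (0.4615 × 0.453) ≈ 1.4090
Items = 1.4090 × 58 ≈ 81.72 → 82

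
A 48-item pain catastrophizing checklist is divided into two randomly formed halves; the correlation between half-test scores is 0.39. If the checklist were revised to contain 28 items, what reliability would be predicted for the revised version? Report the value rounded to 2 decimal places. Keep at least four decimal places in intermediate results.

0.43

First correct the split-half correlation to full-test reliability: r_full = 2 × 0.39 / (1 + 0.39) ≈ 0.5612
Length factor from 48 to 28 items: n = 28/48 = 0.5833
r_new = n·r_full / (1 + (n − 1)·r_full) = 0.3273 / 0.7661 ≈ 0.4272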